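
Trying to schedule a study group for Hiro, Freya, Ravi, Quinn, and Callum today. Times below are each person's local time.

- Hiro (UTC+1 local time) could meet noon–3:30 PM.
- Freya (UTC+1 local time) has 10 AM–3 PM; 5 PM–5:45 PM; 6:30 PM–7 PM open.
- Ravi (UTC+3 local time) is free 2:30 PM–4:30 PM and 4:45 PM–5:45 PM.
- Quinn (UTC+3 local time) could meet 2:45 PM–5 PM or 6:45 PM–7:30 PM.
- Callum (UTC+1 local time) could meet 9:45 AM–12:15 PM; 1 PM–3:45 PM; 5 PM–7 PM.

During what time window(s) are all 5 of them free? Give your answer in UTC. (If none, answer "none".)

Hiro in UTC: 11:00-14:30 (subtract 1h to convert from UTC+1).
Freya in UTC: 09:00-14:00, 16:00-16:45, 17:30-18:00 (subtract 1h to convert from UTC+1).
Ravi in UTC: 11:30-13:30, 13:45-14:45 (subtract 3h to convert from UTC+3).
Quinn in UTC: 11:45-14:00, 15:45-16:30 (subtract 3h to convert from UTC+3).
Callum in UTC: 08:45-11:15, 12:00-14:45, 16:00-18:00 (subtract 1h to convert from UTC+1).
Hiro ∩ Freya: 11:00-14:00.
Hiro ∩ Freya ∩ Ravi: 11:30-13:30, 13:45-14:00.
Hiro ∩ Freya ∩ Ravi ∩ Quinn: 11:45-13:30, 13:45-14:00.
Hiro ∩ Freya ∩ Ravi ∩ Quinn ∩ Callum: 12:00-13:30, 13:45-14:00.

12:00-13:30, 13:45-14:00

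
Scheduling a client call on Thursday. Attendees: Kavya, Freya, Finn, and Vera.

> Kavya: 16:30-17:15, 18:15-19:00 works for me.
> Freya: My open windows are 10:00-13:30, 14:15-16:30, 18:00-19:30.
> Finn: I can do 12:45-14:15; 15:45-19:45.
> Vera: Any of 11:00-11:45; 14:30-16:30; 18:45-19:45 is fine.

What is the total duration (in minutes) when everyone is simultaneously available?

15

Kavya ∩ Freya: 18:15-19:00.
Kavya ∩ Freya ∩ Finn: 18:15-19:00.
Kavya ∩ Freya ∩ Finn ∩ Vera: 18:45-19:00.
That's a single block of 15 minutes.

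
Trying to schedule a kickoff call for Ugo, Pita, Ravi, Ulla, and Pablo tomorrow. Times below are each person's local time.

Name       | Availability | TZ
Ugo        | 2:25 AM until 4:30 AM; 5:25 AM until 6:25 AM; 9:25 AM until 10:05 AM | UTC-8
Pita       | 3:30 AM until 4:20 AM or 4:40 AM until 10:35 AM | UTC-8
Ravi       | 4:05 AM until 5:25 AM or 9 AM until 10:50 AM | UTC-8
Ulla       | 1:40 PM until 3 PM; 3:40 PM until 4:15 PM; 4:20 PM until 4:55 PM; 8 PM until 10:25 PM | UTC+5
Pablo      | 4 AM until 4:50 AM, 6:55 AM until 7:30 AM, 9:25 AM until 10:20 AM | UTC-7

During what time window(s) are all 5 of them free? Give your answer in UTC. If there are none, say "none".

Ugo in UTC: 10:25-12:30, 13:25-14:25, 17:25-18:05 (add 8h to convert from UTC-8).
Pita in UTC: 11:30-12:20, 12:40-18:35 (add 8h to convert from UTC-8).
Ravi in UTC: 12:05-13:25, 17:00-18:50 (add 8h to convert from UTC-8).
Ulla in UTC: 08:40-10:00, 10:40-11:15, 11:20-11:55, 15:00-17:25 (subtract 5h to convert from UTC+5).
Pablo in UTC: 11:00-11:50, 13:55-14:30, 16:25-17:20 (add 7h to convert from UTC-7).
Ugo ∩ Pita: 11:30-12:20, 13:25-14:25, 17:25-18:05.
Ugo ∩ Pita ∩ Ravi: 12:05-12:20, 17:25-18:05.
Ugo ∩ Pita ∩ Ravi ∩ Ulla: ∅.
Ugo ∩ Pita ∩ Ravi ∩ Ulla ∩ Pablo: ∅.
There is no time when everyone is free.

none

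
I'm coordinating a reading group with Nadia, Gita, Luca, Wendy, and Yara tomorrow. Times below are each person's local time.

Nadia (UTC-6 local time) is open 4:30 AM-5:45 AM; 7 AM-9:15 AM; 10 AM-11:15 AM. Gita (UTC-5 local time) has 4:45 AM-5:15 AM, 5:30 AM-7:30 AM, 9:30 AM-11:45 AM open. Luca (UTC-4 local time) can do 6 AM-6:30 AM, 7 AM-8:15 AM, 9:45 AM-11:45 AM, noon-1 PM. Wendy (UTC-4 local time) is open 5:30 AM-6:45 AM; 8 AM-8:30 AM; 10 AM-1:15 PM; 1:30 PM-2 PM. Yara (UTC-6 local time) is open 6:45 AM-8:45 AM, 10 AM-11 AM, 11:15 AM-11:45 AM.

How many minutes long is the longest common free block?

45

Nadia in UTC: 10:30-11:45, 13:00-15:15, 16:00-17:15 (add 6h to convert from UTC-6).
Gita in UTC: 09:45-10:15, 10:30-12:30, 14:30-16:45 (add 5h to convert from UTC-5).
Luca in UTC: 10:00-10:30, 11:00-12:15, 13:45-15:45, 16:00-17:00 (add 4h to convert from UTC-4).
Wendy in UTC: 09:30-10:45, 12:00-12:30, 14:00-17:15, 17:30-18:00 (add 4h to convert from UTC-4).
Yara in UTC: 12:45-14:45, 16:00-17:00, 17:15-17:45 (add 6h to convert from UTC-6).
Nadia ∩ Gita: 10:30-11:45, 14:30-15:15, 16:00-16:45.
Nadia ∩ Gita ∩ Luca: 11:00-11:45, 14:30-15:15, 16:00-16:45.
Nadia ∩ Gita ∩ Luca ∩ Wendy: 14:30-15:15, 16:00-16:45.
Nadia ∩ Gita ∩ Luca ∩ Wendy ∩ Yara: 14:30-14:45, 16:00-16:45.
Those are the intersection windows.
The longest is 16:00-16:45 at 45 minutes.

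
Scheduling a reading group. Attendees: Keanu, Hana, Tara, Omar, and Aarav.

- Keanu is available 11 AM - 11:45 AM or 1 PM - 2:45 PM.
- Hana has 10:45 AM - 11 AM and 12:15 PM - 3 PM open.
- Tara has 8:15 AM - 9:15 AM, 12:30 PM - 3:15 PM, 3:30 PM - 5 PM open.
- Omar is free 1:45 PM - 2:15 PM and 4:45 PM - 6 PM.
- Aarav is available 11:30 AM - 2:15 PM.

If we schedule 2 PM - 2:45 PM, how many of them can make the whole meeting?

3

Keanu, Hana, and Tara can make the full 14:00-14:45 slot — that's 3.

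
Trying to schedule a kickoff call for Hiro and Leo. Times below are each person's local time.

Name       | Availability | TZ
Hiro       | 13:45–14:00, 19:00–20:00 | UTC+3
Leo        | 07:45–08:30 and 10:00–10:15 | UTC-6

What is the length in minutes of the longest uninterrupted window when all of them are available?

Hiro in UTC: 10:45-11:00, 16:00-17:00 (subtract 3h to convert from UTC+3).
Leo in UTC: 13:45-14:30, 16:00-16:15 (add 6h to convert from UTC-6).
Hiro ∩ Leo: 16:00-16:15.
Those are the intersection windows.
The longest is 16:00-16:15 at 15 minutes.

15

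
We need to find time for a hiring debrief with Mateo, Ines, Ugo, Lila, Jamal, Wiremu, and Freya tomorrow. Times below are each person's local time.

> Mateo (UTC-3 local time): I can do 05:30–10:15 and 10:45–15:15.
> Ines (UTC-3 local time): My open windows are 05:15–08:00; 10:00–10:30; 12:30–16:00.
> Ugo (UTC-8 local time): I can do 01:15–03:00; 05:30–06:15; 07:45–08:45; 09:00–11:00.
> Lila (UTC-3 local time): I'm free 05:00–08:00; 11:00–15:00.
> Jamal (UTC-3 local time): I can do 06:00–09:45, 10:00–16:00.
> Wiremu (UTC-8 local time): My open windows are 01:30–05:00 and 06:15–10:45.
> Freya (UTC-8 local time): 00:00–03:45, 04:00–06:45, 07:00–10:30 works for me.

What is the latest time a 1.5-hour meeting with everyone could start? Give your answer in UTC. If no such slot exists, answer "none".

Mateo in UTC: 08:30-13:15, 13:45-18:15 (add 3h to convert from UTC-3).
Ines in UTC: 08:15-11:00, 13:00-13:30, 15:30-19:00 (add 3h to convert from UTC-3).
Ugo in UTC: 09:15-11:00, 13:30-14:15, 15:45-16:45, 17:00-19:00 (add 8h to convert from UTC-8).
Lila in UTC: 08:00-11:00, 14:00-18:00 (add 3h to convert from UTC-3).
Jamal in UTC: 09:00-12:45, 13:00-19:00 (add 3h to convert from UTC-3).
Wiremu in UTC: 09:30-13:00, 14:15-18:45 (add 8h to convert from UTC-8).
Freya in UTC: 08:00-11:45, 12:00-14:45, 15:00-18:30 (add 8h to convert from UTC-8).
Mateo ∩ Ines: 08:30-11:00, 13:00-13:15, 15:30-18:15.
Mateo ∩ Ines ∩ Ugo: 09:15-11:00, 15:45-16:45, 17:00-18:15.
Mateo ∩ Ines ∩ Ugo ∩ Lila: 09:15-11:00, 15:45-16:45, 17:00-18:00.
Mateo ∩ Ines ∩ Ugo ∩ Lila ∩ Jamal: 09:15-11:00, 15:45-16:45, 17:00-18:00.
Mateo ∩ Ines ∩ Ugo ∩ Lila ∩ Jamal ∩ Wiremu: 09:30-11:00, 15:45-16:45, 17:00-18:00.
Mateo ∩ Ines ∩ Ugo ∩ Lila ∩ Jamal ∩ Wiremu ∩ Freya: 09:30-11:00, 15:45-16:45, 17:00-18:00.
So the common availability across everyone is 09:30-11:00, 15:45-16:45, 17:00-18:00.
The last common window of at least 90 minutes is 09:30-11:00; a 90-minute meeting can start as late as 09:30 and still end by 11:00.

09:30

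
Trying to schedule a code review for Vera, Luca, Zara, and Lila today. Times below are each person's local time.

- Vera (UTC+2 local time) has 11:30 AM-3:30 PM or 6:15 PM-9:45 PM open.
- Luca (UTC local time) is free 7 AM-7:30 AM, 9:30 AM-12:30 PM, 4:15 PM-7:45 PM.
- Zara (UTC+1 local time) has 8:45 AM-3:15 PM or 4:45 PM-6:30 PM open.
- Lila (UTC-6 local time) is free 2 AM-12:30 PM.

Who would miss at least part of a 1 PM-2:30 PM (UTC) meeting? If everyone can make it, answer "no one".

Luca, Vera, Zara

Vera in UTC: 09:30-13:30, 16:15-19:45 (subtract 2h to convert from UTC+2).
Luca in UTC: 07:00-07:30, 09:30-12:30, 16:15-19:45.
Zara in UTC: 07:45-14:15, 15:45-17:30 (subtract 1h to convert from UTC+1).
Lila in UTC: 08:00-18:30 (add 6h to convert from UTC-6).
Vera: not fully free for 13:00-14:30. Luca: not fully free for 13:00-14:30. Zara: not fully free for 13:00-14:30. Lila: free for 13:00-14:30.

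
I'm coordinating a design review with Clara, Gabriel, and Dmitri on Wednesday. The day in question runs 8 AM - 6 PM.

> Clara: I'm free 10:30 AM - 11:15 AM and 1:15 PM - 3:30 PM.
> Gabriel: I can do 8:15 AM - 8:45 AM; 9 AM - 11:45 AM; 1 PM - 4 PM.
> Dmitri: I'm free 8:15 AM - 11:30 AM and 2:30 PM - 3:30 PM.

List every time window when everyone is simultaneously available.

10:30-11:15, 14:30-15:30

Clara ∩ Gabriel: 10:30-11:15, 13:15-15:30.
Clara ∩ Gabriel ∩ Dmitri: 10:30-11:15, 14:30-15:30.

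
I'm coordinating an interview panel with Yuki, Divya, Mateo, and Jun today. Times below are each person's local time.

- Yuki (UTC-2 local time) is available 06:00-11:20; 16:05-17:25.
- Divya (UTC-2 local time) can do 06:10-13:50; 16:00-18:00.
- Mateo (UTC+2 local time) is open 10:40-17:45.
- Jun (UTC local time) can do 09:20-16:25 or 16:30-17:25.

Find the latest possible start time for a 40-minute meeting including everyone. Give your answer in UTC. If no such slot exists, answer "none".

Yuki in UTC: 08:00-13:20, 18:05-19:25 (add 2h to convert from UTC-2).
Divya in UTC: 08:10-15:50, 18:00-20:00 (add 2h to convert from UTC-2).
Mateo in UTC: 08:40-15:45 (subtract 2h to convert from UTC+2).
Jun in UTC: 09:20-16:25, 16:30-17:25.
Yuki ∩ Divya: 08:10-13:20, 18:05-19:25.
Yuki ∩ Divya ∩ Mateo: 08:40-13:20.
Yuki ∩ Divya ∩ Mateo ∩ Jun: 09:20-13:20.
So the common availability across everyone is 09:20-13:20.
The last common window of at least 40 minutes is 09:20-13:20; a 40-minute meeting can start as late as 12:40 and still end by 13:20.

12:40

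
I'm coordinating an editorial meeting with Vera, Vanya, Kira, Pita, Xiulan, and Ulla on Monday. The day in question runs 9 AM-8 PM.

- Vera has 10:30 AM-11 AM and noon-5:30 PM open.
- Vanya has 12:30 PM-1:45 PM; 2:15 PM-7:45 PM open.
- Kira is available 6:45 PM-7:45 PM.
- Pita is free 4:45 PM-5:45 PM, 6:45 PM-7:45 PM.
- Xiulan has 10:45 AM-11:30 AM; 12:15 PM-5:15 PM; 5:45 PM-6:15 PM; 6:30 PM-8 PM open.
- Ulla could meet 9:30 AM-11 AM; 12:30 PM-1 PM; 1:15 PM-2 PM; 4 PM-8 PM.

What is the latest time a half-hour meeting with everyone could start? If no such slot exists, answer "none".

none

Vera ∩ Vanya: 12:30-13:45, 14:15-17:30.
Vera ∩ Vanya ∩ Kira: ∅.
Vera ∩ Vanya ∩ Kira ∩ Pita: ∅.
Vera ∩ Vanya ∩ Kira ∩ Pita ∩ Xiulan: ∅.
Vera ∩ Vanya ∩ Kira ∩ Pita ∩ Xiulan ∩ Ulla: ∅.
There is no time when everyone is free.
No common window is at least 30 minutes long.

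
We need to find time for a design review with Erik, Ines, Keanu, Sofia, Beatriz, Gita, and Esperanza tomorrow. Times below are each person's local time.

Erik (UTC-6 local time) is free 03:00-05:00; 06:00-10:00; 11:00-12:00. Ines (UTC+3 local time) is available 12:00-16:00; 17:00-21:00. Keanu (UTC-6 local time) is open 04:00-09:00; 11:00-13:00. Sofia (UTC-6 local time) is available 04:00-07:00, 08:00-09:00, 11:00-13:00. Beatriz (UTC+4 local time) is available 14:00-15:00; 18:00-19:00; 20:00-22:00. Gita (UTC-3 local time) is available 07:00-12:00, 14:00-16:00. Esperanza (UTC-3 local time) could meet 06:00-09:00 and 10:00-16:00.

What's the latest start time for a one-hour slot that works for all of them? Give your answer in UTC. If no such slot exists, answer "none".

Erik in UTC: 09:00-11:00, 12:00-16:00, 17:00-18:00 (add 6h to convert from UTC-6).
Ines in UTC: 09:00-13:00, 14:00-18:00 (subtract 3h to convert from UTC+3).
Keanu in UTC: 10:00-15:00, 17:00-19:00 (add 6h to convert from UTC-6).
Sofia in UTC: 10:00-13:00, 14:00-15:00, 17:00-19:00 (add 6h to convert from UTC-6).
Beatriz in UTC: 10:00-11:00, 14:00-15:00, 16:00-18:00 (subtract 4h to convert from UTC+4).
Gita in UTC: 10:00-15:00, 17:00-19:00 (add 3h to convert from UTC-3).
Esperanza in UTC: 09:00-12:00, 13:00-19:00 (add 3h to convert from UTC-3).
Erik ∩ Ines: 09:00-11:00, 12:00-13:00, 14:00-16:00, 17:00-18:00.
Erik ∩ Ines ∩ Keanu: 10:00-11:00, 12:00-13:00, 14:00-15:00, 17:00-18:00.
Erik ∩ Ines ∩ Keanu ∩ Sofia: 10:00-11:00, 12:00-13:00, 14:00-15:00, 17:00-18:00.
Erik ∩ Ines ∩ Keanu ∩ Sofia ∩ Beatriz: 10:00-11:00, 14:00-15:00, 17:00-18:00.
Erik ∩ Ines ∩ Keanu ∩ Sofia ∩ Beatriz ∩ Gita: 10:00-11:00, 14:00-15:00, 17:00-18:00.
Erik ∩ Ines ∩ Keanu ∩ Sofia ∩ Beatriz ∩ Gita ∩ Esperanza: 10:00-11:00, 14:00-15:00, 17:00-18:00.
The last common window of at least 60 minutes is 17:00-18:00; a 60-minute meeting can start as late as 17:00 and still end by 18:00.

17:00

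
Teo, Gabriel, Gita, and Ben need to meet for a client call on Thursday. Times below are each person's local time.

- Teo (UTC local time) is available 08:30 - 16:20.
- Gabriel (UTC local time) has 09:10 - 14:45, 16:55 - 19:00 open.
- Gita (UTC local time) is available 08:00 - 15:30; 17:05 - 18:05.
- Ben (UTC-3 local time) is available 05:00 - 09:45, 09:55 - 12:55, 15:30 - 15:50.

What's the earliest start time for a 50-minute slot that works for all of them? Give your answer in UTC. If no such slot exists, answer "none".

Teo in UTC: 08:30-16:20.
Gabriel in UTC: 09:10-14:45, 16:55-19:00.
Gita in UTC: 08:00-15:30, 17:05-18:05.
Ben in UTC: 08:00-12:45, 12:55-15:55, 18:30-18:50 (add 3h to convert from UTC-3).
Teo ∩ Gabriel: 09:10-14:45.
Teo ∩ Gabriel ∩ Gita: 09:10-14:45.
Teo ∩ Gabriel ∩ Gita ∩ Ben: 09:10-12:45, 12:55-14:45.
Those are the intersection windows.
The first common window of at least 50 minutes is 09:10-12:45, so the earliest start is 09:10.

09:10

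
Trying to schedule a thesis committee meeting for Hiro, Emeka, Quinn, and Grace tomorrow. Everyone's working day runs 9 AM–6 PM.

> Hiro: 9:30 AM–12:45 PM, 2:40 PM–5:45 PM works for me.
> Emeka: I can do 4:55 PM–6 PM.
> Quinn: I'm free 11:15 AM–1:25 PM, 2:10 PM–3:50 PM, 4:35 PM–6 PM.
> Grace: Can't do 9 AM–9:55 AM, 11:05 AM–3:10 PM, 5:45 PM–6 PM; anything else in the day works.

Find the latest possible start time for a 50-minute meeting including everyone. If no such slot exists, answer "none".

Hiro free: 09:30-12:45, 14:40-17:45.
Emeka free: 16:55-18:00.
Quinn free: 11:15-13:25, 14:10-15:50, 16:35-18:00.
Grace free: 09:55-11:05, 15:10-17:45 (invert busy blocks within the working day).
Hiro ∩ Emeka: 16:55-17:45.
Hiro ∩ Emeka ∩ Quinn: 16:55-17:45.
Hiro ∩ Emeka ∩ Quinn ∩ Grace: 16:55-17:45.
The last common window of at least 50 minutes is 16:55-17:45; a 50-minute meeting can start as late as 16:55 and still end by 17:45.

16:55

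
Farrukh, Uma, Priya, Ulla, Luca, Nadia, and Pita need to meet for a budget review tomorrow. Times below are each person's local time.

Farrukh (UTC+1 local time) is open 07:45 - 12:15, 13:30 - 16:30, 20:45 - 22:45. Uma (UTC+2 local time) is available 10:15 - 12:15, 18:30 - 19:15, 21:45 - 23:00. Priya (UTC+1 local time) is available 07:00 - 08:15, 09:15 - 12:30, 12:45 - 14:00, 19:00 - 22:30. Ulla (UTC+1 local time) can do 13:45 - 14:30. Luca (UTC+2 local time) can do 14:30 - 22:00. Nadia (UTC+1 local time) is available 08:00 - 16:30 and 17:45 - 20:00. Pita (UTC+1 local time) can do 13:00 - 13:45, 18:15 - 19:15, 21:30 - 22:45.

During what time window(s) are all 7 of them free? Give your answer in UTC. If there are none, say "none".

none

Farrukh in UTC: 06:45-11:15, 12:30-15:30, 19:45-21:45 (subtract 1h to convert from UTC+1).
Uma in UTC: 08:15-10:15, 16:30-17:15, 19:45-21:00 (subtract 2h to convert from UTC+2).
Priya in UTC: 06:00-07:15, 08:15-11:30, 11:45-13:00, 18:00-21:30 (subtract 1h to convert from UTC+1).
Ulla in UTC: 12:45-13:30 (subtract 1h to convert from UTC+1).
Luca in UTC: 12:30-20:00 (subtract 2h to convert from UTC+2).
Nadia in UTC: 07:00-15:30, 16:45-19:00 (subtract 1h to convert from UTC+1).
Pita in UTC: 12:00-12:45, 17:15-18:15, 20:30-21:45 (subtract 1h to convert from UTC+1).
Farrukh ∩ Uma: 08:15-10:15, 19:45-21:00.
Farrukh ∩ Uma ∩ Priya: 08:15-10:15, 19:45-21:00.
Farrukh ∩ Uma ∩ Priya ∩ Ulla: ∅.
Farrukh ∩ Uma ∩ Priya ∩ Ulla ∩ Luca: ∅.
Farrukh ∩ Uma ∩ Priya ∩ Ulla ∩ Luca ∩ Nadia: ∅.
Farrukh ∩ Uma ∩ Priya ∩ Ulla ∩ Luca ∩ Nadia ∩ Pita: ∅.
There is no time when everyone is free.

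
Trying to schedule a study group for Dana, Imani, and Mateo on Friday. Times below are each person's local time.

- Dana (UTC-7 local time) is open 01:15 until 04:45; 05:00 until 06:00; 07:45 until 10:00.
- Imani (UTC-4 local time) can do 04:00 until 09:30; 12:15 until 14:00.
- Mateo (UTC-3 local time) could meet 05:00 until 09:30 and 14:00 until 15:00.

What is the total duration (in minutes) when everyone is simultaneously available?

Dana in UTC: 08:15-11:45, 12:00-13:00, 14:45-17:00 (add 7h to convert from UTC-7).
Imani in UTC: 08:00-13:30, 16:15-18:00 (add 4h to convert from UTC-4).
Mateo in UTC: 08:00-12:30, 17:00-18:00 (add 3h to convert from UTC-3).
Dana ∩ Imani: 08:15-11:45, 12:00-13:00, 16:15-17:00.
Dana ∩ Imani ∩ Mateo: 08:15-11:45, 12:00-12:30.
Summing the common windows: 210 + 30 = 240 minutes.

240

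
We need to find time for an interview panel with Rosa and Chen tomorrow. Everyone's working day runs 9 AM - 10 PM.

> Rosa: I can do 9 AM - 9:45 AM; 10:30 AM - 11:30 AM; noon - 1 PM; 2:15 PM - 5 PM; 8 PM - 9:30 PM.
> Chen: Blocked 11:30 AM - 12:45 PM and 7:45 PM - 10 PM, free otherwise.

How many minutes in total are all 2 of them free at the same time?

Rosa free: 09:00-09:45, 10:30-11:30, 12:00-13:00, 14:15-17:00, 20:00-21:30.
Chen free: 09:00-11:30, 12:45-19:45 (invert busy blocks within the working day).
Rosa ∩ Chen: 09:00-09:45, 10:30-11:30, 12:45-13:00, 14:15-17:00.
Summing the common windows: 45 + 60 + 15 + 165 = 285 minutes.

285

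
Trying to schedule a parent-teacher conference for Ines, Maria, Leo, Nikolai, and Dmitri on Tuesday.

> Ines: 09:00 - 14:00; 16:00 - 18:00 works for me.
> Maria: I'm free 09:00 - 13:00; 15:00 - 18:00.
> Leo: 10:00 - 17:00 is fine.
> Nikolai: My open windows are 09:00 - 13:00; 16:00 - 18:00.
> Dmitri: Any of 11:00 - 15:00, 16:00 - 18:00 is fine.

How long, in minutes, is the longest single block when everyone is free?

Ines ∩ Maria: 09:00-13:00, 16:00-18:00.
Ines ∩ Maria ∩ Leo: 10:00-13:00, 16:00-17:00.
Ines ∩ Maria ∩ Leo ∩ Nikolai: 10:00-13:00, 16:00-17:00.
Ines ∩ Maria ∩ Leo ∩ Nikolai ∩ Dmitri: 11:00-13:00, 16:00-17:00.
So the common availability across everyone is 11:00-13:00, 16:00-17:00.
The longest is 11:00-13:00 at 120 minutes.

120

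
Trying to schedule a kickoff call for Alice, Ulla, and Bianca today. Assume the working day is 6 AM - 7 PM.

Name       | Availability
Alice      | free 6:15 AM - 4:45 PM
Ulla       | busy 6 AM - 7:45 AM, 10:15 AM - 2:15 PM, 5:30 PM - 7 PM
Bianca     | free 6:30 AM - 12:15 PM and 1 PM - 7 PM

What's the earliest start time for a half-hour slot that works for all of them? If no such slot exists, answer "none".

07:45

Alice free: 06:15-16:45.
Ulla free: 07:45-10:15, 14:15-17:30 (invert busy blocks within the working day).
Bianca free: 06:30-12:15, 13:00-19:00.
Alice ∩ Ulla: 07:45-10:15, 14:15-16:45.
Alice ∩ Ulla ∩ Bianca: 07:45-10:15, 14:15-16:45.
The first common window of at least 30 minutes is 07:45-10:15, so the earliest start is 07:45.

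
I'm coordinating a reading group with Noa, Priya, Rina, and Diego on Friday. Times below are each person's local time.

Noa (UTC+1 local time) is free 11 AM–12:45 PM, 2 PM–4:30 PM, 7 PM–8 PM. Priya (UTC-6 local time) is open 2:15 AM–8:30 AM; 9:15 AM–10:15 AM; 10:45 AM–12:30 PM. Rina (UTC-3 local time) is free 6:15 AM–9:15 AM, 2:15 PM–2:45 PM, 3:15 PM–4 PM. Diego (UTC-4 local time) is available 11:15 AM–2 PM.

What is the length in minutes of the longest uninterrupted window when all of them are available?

Noa in UTC: 10:00-11:45, 13:00-15:30, 18:00-19:00 (subtract 1h to convert from UTC+1).
Priya in UTC: 08:15-14:30, 15:15-16:15, 16:45-18:30 (add 6h to convert from UTC-6).
Rina in UTC: 09:15-12:15, 17:15-17:45, 18:15-19:00 (add 3h to convert from UTC-3).
Diego in UTC: 15:15-18:00 (add 4h to convert from UTC-4).
Noa ∩ Priya: 10:00-11:45, 13:00-14:30, 15:15-15:30, 18:00-18:30.
Noa ∩ Priya ∩ Rina: 10:00-11:45, 18:15-18:30.
Noa ∩ Priya ∩ Rina ∩ Diego: ∅.
There is no time when everyone is free.
No common window exists, so the longest block is 0 minutes.

0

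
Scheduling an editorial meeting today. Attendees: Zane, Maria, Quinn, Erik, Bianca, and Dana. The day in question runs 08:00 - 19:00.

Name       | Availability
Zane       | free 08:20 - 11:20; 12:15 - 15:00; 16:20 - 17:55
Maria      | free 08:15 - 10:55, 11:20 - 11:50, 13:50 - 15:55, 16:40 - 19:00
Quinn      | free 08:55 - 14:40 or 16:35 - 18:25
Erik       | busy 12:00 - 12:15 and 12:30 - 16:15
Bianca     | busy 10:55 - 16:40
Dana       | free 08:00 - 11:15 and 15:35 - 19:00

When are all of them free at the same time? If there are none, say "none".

Zane free: 08:20-11:20, 12:15-15:00, 16:20-17:55.
Maria free: 08:15-10:55, 11:20-11:50, 13:50-15:55, 16:40-19:00.
Quinn free: 08:55-14:40, 16:35-18:25.
Erik free: 08:00-12:00, 12:15-12:30, 16:15-19:00 (invert busy blocks within the working day).
Bianca free: 08:00-10:55, 16:40-19:00 (invert busy blocks within the working day).
Dana free: 08:00-11:15, 15:35-19:00.
Zane ∩ Maria: 08:20-10:55, 13:50-15:00, 16:40-17:55.
Zane ∩ Maria ∩ Quinn: 08:55-10:55, 13:50-14:40, 16:40-17:55.
Zane ∩ Maria ∩ Quinn ∩ Erik: 08:55-10:55, 16:40-17:55.
Zane ∩ Maria ∩ Quinn ∩ Erik ∩ Bianca: 08:55-10:55, 16:40-17:55.
Zane ∩ Maria ∩ Quinn ∩ Erik ∩ Bianca ∩ Dana: 08:55-10:55, 16:40-17:55.
Those are the intersection windows.

08:55-10:55, 16:40-17:55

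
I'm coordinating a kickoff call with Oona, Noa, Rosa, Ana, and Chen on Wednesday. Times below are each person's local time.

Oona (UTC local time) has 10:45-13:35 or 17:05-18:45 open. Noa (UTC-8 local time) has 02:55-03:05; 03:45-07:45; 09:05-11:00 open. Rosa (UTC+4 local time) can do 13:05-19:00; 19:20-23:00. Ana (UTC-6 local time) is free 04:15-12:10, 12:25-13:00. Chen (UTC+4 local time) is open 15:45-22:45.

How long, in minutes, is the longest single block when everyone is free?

110

Oona in UTC: 10:45-13:35, 17:05-18:45.
Noa in UTC: 10:55-11:05, 11:45-15:45, 17:05-19:00 (add 8h to convert from UTC-8).
Rosa in UTC: 09:05-15:00, 15:20-19:00 (subtract 4h to convert from UTC+4).
Ana in UTC: 10:15-18:10, 18:25-19:00 (add 6h to convert from UTC-6).
Chen in UTC: 11:45-18:45 (subtract 4h to convert from UTC+4).
Oona ∩ Noa: 10:55-11:05, 11:45-13:35, 17:05-18:45.
Oona ∩ Noa ∩ Rosa: 10:55-11:05, 11:45-13:35, 17:05-18:45.
Oona ∩ Noa ∩ Rosa ∩ Ana: 10:55-11:05, 11:45-13:35, 17:05-18:10, 18:25-18:45.
Oona ∩ Noa ∩ Rosa ∩ Ana ∩ Chen: 11:45-13:35, 17:05-18:10, 18:25-18:45.
The longest is 11:45-13:35 at 110 minutes.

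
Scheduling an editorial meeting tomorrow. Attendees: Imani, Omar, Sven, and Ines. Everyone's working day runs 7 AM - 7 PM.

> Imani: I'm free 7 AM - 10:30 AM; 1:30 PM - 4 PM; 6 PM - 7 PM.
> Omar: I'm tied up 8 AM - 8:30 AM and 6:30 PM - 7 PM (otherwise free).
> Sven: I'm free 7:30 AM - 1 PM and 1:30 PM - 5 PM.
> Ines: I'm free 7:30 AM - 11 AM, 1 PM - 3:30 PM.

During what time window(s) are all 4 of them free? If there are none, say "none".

Imani free: 07:00-10:30, 13:30-16:00, 18:00-19:00.
Omar free: 07:00-08:00, 08:30-18:30 (invert busy blocks within the working day).
Sven free: 07:30-13:00, 13:30-17:00.
Ines free: 07:30-11:00, 13:00-15:30.
Imani ∩ Omar: 07:00-08:00, 08:30-10:30, 13:30-16:00, 18:00-18:30.
Imani ∩ Omar ∩ Sven: 07:30-08:00, 08:30-10:30, 13:30-16:00.
Imani ∩ Omar ∩ Sven ∩ Ines: 07:30-08:00, 08:30-10:30, 13:30-15:30.
Those are the intersection windows.

07:30-08:00, 08:30-10:30, 13:30-15:30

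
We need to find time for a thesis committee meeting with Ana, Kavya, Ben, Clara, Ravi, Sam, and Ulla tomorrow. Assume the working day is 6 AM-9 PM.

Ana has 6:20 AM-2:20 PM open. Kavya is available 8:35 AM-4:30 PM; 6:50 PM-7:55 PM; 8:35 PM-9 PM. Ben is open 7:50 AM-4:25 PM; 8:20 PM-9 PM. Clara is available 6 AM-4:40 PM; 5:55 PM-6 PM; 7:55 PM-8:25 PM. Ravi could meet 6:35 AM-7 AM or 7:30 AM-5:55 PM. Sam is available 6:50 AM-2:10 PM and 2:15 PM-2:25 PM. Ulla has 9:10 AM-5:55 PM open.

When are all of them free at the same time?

Ana ∩ Kavya: 08:35-14:20.
Ana ∩ Kavya ∩ Ben: 08:35-14:20.
Ana ∩ Kavya ∩ Ben ∩ Clara: 08:35-14:20.
Ana ∩ Kavya ∩ Ben ∩ Clara ∩ Ravi: 08:35-14:20.
Ana ∩ Kavya ∩ Ben ∩ Clara ∩ Ravi ∩ Sam: 08:35-14:10, 14:15-14:20.
Ana ∩ Kavya ∩ Ben ∩ Clara ∩ Ravi ∩ Sam ∩ Ulla: 09:10-14:10, 14:15-14:20.
Those are the intersection windows.

09:10-14:10, 14:15-14:20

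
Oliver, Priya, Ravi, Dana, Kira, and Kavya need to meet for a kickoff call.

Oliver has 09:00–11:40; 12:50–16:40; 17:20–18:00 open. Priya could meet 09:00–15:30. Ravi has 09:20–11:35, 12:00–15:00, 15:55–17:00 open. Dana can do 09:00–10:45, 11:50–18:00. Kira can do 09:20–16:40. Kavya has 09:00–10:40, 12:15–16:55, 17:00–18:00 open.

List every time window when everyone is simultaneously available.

09:20-10:40, 12:50-15:00

Oliver ∩ Priya: 09:00-11:40, 12:50-15:30.
Oliver ∩ Priya ∩ Ravi: 09:20-11:35, 12:50-15:00.
Oliver ∩ Priya ∩ Ravi ∩ Dana: 09:20-10:45, 12:50-15:00.
Oliver ∩ Priya ∩ Ravi ∩ Dana ∩ Kira: 09:20-10:45, 12:50-15:00.
Oliver ∩ Priya ∩ Ravi ∩ Dana ∩ Kira ∩ Kavya: 09:20-10:40, 12:50-15:00.
Those are the intersection windows.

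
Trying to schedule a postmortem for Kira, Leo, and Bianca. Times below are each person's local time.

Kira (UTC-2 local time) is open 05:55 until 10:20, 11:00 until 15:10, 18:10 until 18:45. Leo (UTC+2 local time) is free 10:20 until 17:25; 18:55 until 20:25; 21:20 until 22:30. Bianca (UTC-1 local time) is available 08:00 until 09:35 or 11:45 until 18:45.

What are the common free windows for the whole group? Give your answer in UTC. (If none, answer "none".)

09:00-10:35, 13:00-15:25, 16:55-17:10

Kira in UTC: 07:55-12:20, 13:00-17:10, 20:10-20:45 (add 2h to convert from UTC-2).
Leo in UTC: 08:20-15:25, 16:55-18:25, 19:20-20:30 (subtract 2h to convert from UTC+2).
Bianca in UTC: 09:00-10:35, 12:45-19:45 (add 1h to convert from UTC-1).
Kira ∩ Leo: 08:20-12:20, 13:00-15:25, 16:55-17:10, 20:10-20:30.
Kira ∩ Leo ∩ Bianca: 09:00-10:35, 13:00-15:25, 16:55-17:10.
Those are the intersection windows.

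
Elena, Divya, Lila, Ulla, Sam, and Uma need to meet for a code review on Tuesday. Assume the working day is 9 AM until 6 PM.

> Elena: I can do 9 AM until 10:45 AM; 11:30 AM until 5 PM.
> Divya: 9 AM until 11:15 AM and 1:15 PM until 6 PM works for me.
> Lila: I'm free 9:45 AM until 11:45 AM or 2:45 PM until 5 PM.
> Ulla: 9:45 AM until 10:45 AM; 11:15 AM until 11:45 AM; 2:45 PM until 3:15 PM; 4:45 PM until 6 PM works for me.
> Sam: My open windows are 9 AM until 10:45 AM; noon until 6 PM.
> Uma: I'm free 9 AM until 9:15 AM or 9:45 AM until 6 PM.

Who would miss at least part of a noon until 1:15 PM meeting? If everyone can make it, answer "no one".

Elena: free for 12:00-13:15. Divya: not fully free for 12:00-13:15. Lila: not fully free for 12:00-13:15. Ulla: not fully free for 12:00-13:15. Sam: free for 12:00-13:15. Uma: free for 12:00-13:15.

Divya, Lila, Ulla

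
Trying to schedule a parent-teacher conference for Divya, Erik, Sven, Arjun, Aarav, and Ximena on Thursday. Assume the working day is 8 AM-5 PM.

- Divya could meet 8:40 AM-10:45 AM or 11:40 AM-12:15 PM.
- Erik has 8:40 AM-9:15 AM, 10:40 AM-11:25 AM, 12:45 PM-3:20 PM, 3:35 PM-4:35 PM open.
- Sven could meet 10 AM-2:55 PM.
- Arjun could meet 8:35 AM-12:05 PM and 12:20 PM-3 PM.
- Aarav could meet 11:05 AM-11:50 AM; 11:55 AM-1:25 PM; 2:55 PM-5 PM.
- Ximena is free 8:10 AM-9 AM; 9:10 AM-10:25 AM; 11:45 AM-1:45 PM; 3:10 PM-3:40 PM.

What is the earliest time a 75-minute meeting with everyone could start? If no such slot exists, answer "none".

Divya ∩ Erik: 08:40-09:15, 10:40-10:45.
Divya ∩ Erik ∩ Sven: 10:40-10:45.
Divya ∩ Erik ∩ Sven ∩ Arjun: 10:40-10:45.
Divya ∩ Erik ∩ Sven ∩ Arjun ∩ Aarav: ∅.
Divya ∩ Erik ∩ Sven ∩ Arjun ∩ Aarav ∩ Ximena: ∅.
There is no time when everyone is free.
No common window is at least 75 minutes long.

none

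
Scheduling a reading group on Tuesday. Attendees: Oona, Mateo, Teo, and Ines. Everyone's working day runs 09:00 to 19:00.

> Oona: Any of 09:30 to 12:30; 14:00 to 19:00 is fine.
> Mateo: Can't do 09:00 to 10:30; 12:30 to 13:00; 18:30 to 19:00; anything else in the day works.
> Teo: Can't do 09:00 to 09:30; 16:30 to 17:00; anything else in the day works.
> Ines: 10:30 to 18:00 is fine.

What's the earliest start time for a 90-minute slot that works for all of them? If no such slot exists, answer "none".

Oona free: 09:30-12:30, 14:00-19:00.
Mateo free: 10:30-12:30, 13:00-18:30 (invert busy blocks within the working day).
Teo free: 09:30-16:30, 17:00-19:00 (invert busy blocks within the working day).
Ines free: 10:30-18:00.
Oona ∩ Mateo: 10:30-12:30, 14:00-18:30.
Oona ∩ Mateo ∩ Teo: 10:30-12:30, 14:00-16:30, 17:00-18:30.
Oona ∩ Mateo ∩ Teo ∩ Ines: 10:30-12:30, 14:00-16:30, 17:00-18:00.
The first common window of at least 90 minutes is 10:30-12:30, so the earliest start is 10:30.

10:30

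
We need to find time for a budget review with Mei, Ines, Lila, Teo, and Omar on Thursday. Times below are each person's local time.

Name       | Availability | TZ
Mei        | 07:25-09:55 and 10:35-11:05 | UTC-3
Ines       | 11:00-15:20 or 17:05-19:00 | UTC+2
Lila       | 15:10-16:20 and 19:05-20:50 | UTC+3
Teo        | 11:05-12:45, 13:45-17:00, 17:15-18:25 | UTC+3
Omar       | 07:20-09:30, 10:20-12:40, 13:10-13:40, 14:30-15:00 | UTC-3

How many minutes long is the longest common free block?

20

Mei in UTC: 10:25-12:55, 13:35-14:05 (add 3h to convert from UTC-3).
Ines in UTC: 09:00-13:20, 15:05-17:00 (subtract 2h to convert from UTC+2).
Lila in UTC: 12:10-13:20, 16:05-17:50 (subtract 3h to convert from UTC+3).
Teo in UTC: 08:05-09:45, 10:45-14:00, 14:15-15:25 (subtract 3h to convert from UTC+3).
Omar in UTC: 10:20-12:30, 13:20-15:40, 16:10-16:40, 17:30-18:00 (add 3h to convert from UTC-3).
Mei ∩ Ines: 10:25-12:55.
Mei ∩ Ines ∩ Lila: 12:10-12:55.
Mei ∩ Ines ∩ Lila ∩ Teo: 12:10-12:55.
Mei ∩ Ines ∩ Lila ∩ Teo ∩ Omar: 12:10-12:30.
The longest is 12:10-12:30 at 20 minutes.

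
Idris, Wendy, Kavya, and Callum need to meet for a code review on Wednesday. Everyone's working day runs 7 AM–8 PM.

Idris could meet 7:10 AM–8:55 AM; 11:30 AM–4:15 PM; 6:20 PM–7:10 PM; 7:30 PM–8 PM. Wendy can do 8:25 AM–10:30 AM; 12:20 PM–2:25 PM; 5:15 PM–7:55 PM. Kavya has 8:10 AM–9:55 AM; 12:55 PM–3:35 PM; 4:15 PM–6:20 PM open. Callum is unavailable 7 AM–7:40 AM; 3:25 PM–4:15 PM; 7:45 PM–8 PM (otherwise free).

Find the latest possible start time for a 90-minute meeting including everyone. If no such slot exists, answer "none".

Idris free: 07:10-08:55, 11:30-16:15, 18:20-19:10, 19:30-20:00.
Wendy free: 08:25-10:30, 12:20-14:25, 17:15-19:55.
Kavya free: 08:10-09:55, 12:55-15:35, 16:15-18:20.
Callum free: 07:40-15:25, 16:15-19:45 (invert busy blocks within the working day).
Idris ∩ Wendy: 08:25-08:55, 12:20-14:25, 18:20-19:10, 19:30-19:55.
Idris ∩ Wendy ∩ Kavya: 08:25-08:55, 12:55-14:25.
Idris ∩ Wendy ∩ Kavya ∩ Callum: 08:25-08:55, 12:55-14:25.
So the common availability across everyone is 08:25-08:55, 12:55-14:25.
The last common window of at least 90 minutes is 12:55-14:25; a 90-minute meeting can start as late as 12:55 and still end by 14:25.

12:55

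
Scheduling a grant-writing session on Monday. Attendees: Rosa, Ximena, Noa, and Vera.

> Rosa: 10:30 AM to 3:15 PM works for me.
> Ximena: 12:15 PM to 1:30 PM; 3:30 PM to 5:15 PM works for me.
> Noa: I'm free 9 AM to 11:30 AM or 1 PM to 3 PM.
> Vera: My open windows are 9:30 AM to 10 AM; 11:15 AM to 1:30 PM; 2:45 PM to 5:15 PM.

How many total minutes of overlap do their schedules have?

30

Rosa ∩ Ximena: 12:15-13:30.
Rosa ∩ Ximena ∩ Noa: 13:00-13:30.
Rosa ∩ Ximena ∩ Noa ∩ Vera: 13:00-13:30.
So the common availability across everyone is 13:00-13:30.
That's a single block of 30 minutes.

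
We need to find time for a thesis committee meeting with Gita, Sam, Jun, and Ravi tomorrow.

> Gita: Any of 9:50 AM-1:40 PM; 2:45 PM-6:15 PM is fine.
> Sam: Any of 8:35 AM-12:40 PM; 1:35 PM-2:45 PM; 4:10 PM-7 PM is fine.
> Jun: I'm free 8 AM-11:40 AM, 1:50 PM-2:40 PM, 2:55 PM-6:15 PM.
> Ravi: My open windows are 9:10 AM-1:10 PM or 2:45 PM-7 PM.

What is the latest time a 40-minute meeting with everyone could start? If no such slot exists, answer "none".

17:35

Gita ∩ Sam: 09:50-12:40, 13:35-13:40, 16:10-18:15.
Gita ∩ Sam ∩ Jun: 09:50-11:40, 16:10-18:15.
Gita ∩ Sam ∩ Jun ∩ Ravi: 09:50-11:40, 16:10-18:15.
Those are the intersection windows.
The last common window of at least 40 minutes is 16:10-18:15; a 40-minute meeting can start as late as 17:35 and still end by 18:15.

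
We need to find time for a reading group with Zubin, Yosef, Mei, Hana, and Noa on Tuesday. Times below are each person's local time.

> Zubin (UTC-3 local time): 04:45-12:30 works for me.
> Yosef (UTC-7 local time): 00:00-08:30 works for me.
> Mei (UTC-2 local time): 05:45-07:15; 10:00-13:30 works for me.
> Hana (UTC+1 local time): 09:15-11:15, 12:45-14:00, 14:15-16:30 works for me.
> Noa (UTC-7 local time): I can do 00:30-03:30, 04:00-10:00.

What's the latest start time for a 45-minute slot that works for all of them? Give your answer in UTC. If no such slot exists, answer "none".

14:45

Zubin in UTC: 07:45-15:30 (add 3h to convert from UTC-3).
Yosef in UTC: 07:00-15:30 (add 7h to convert from UTC-7).
Mei in UTC: 07:45-09:15, 12:00-15:30 (add 2h to convert from UTC-2).
Hana in UTC: 08:15-10:15, 11:45-13:00, 13:15-15:30 (subtract 1h to convert from UTC+1).
Noa in UTC: 07:30-10:30, 11:00-17:00 (add 7h to convert from UTC-7).
Zubin ∩ Yosef: 07:45-15:30.
Zubin ∩ Yosef ∩ Mei: 07:45-09:15, 12:00-15:30.
Zubin ∩ Yosef ∩ Mei ∩ Hana: 08:15-09:15, 12:00-13:00, 13:15-15:30.
Zubin ∩ Yosef ∩ Mei ∩ Hana ∩ Noa: 08:15-09:15, 12:00-13:00, 13:15-15:30.
Those are the intersection windows.
The last common window of at least 45 minutes is 13:15-15:30; a 45-minute meeting can start as late as 14:45 and still end by 15:30.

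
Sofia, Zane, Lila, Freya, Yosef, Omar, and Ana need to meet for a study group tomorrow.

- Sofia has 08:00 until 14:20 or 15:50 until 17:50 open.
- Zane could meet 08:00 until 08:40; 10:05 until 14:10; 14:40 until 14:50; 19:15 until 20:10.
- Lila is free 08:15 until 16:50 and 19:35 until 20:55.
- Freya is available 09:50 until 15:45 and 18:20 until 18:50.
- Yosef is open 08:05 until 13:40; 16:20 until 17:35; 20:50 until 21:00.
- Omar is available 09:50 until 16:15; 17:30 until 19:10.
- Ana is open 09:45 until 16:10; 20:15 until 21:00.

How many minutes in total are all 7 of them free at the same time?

215

Sofia ∩ Zane: 08:00-08:40, 10:05-14:10.
Sofia ∩ Zane ∩ Lila: 08:15-08:40, 10:05-14:10.
Sofia ∩ Zane ∩ Lila ∩ Freya: 10:05-14:10.
Sofia ∩ Zane ∩ Lila ∩ Freya ∩ Yosef: 10:05-13:40.
Sofia ∩ Zane ∩ Lila ∩ Freya ∩ Yosef ∩ Omar: 10:05-13:40.
Sofia ∩ Zane ∩ Lila ∩ Freya ∩ Yosef ∩ Omar ∩ Ana: 10:05-13:40.
That's a single block of 215 minutes.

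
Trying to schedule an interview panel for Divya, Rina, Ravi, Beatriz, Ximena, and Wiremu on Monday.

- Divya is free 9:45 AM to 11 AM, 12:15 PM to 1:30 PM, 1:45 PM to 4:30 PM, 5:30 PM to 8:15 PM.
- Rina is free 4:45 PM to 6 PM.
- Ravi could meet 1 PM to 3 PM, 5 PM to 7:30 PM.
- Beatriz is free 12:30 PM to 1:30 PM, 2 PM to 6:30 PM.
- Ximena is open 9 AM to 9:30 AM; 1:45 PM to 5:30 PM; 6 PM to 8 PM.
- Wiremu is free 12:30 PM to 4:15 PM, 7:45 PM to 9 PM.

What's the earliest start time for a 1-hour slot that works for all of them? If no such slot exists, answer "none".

none

Divya ∩ Rina: 17:30-18:00.
Divya ∩ Rina ∩ Ravi: 17:30-18:00.
Divya ∩ Rina ∩ Ravi ∩ Beatriz: 17:30-18:00.
Divya ∩ Rina ∩ Ravi ∩ Beatriz ∩ Ximena: ∅.
Divya ∩ Rina ∩ Ravi ∩ Beatriz ∩ Ximena ∩ Wiremu: ∅.
There is no time when everyone is free.
No common window is at least 60 minutes long.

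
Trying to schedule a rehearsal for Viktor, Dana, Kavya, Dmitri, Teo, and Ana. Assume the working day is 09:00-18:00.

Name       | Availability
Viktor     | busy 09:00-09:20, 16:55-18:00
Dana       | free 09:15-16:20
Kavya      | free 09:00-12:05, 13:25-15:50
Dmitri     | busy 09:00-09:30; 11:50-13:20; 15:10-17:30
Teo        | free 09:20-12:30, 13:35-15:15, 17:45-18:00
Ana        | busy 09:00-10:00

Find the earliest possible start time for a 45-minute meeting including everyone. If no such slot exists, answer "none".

Viktor free: 09:20-16:55 (invert busy blocks within the working day).
Dana free: 09:15-16:20.
Kavya free: 09:00-12:05, 13:25-15:50.
Dmitri free: 09:30-11:50, 13:20-15:10, 17:30-18:00 (invert busy blocks within the working day).
Teo free: 09:20-12:30, 13:35-15:15, 17:45-18:00.
Ana free: 10:00-18:00 (invert busy blocks within the working day).
Viktor ∩ Dana: 09:20-16:20.
Viktor ∩ Dana ∩ Kavya: 09:20-12:05, 13:25-15:50.
Viktor ∩ Dana ∩ Kavya ∩ Dmitri: 09:30-11:50, 13:25-15:10.
Viktor ∩ Dana ∩ Kavya ∩ Dmitri ∩ Teo: 09:30-11:50, 13:35-15:10.
Viktor ∩ Dana ∩ Kavya ∩ Dmitri ∩ Teo ∩ Ana: 10:00-11:50, 13:35-15:10.
The first common window of at least 45 minutes is 10:00-11:50, so the earliest start is 10:00.

10:00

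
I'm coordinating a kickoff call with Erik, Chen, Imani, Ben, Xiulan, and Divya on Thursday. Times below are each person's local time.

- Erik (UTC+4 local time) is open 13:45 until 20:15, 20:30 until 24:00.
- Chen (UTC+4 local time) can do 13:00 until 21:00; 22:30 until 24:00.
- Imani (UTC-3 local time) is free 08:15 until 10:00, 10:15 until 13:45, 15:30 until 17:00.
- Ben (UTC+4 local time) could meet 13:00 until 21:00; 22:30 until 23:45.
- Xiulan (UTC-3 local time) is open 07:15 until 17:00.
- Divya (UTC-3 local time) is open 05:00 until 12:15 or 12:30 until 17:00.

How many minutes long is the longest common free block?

Erik in UTC: 09:45-16:15, 16:30-20:00 (subtract 4h to convert from UTC+4).
Chen in UTC: 09:00-17:00, 18:30-20:00 (subtract 4h to convert from UTC+4).
Imani in UTC: 11:15-13:00, 13:15-16:45, 18:30-20:00 (add 3h to convert from UTC-3).
Ben in UTC: 09:00-17:00, 18:30-19:45 (subtract 4h to convert from UTC+4).
Xiulan in UTC: 10:15-20:00 (add 3h to convert from UTC-3).
Divya in UTC: 08:00-15:15, 15:30-20:00 (add 3h to convert from UTC-3).
Erik ∩ Chen: 09:45-16:15, 16:30-17:00, 18:30-20:00.
Erik ∩ Chen ∩ Imani: 11:15-13:00, 13:15-16:15, 16:30-16:45, 18:30-20:00.
Erik ∩ Chen ∩ Imani ∩ Ben: 11:15-13:00, 13:15-16:15, 16:30-16:45, 18:30-19:45.
Erik ∩ Chen ∩ Imani ∩ Ben ∩ Xiulan: 11:15-13:00, 13:15-16:15, 16:30-16:45, 18:30-19:45.
Erik ∩ Chen ∩ Imani ∩ Ben ∩ Xiulan ∩ Divya: 11:15-13:00, 13:15-15:15, 15:30-16:15, 16:30-16:45, 18:30-19:45.
The longest is 13:15-15:15 at 120 minutes.

120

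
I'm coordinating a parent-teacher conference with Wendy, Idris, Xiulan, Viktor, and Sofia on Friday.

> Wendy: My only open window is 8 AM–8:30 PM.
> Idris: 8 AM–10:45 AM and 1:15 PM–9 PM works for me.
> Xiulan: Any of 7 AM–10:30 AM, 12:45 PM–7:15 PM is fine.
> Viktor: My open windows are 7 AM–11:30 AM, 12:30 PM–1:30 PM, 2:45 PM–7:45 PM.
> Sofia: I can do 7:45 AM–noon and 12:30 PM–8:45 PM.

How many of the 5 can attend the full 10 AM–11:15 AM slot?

Wendy, Viktor, and Sofia can make the full 10:00-11:15 slot — that's 3.

3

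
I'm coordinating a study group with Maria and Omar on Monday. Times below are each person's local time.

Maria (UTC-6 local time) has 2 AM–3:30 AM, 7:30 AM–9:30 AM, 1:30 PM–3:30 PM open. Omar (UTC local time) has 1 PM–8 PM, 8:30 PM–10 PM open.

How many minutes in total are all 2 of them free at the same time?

Maria in UTC: 08:00-09:30, 13:30-15:30, 19:30-21:30 (add 6h to convert from UTC-6).
Omar in UTC: 13:00-20:00, 20:30-22:00.
Maria ∩ Omar: 13:30-15:30, 19:30-20:00, 20:30-21:30.
Summing the common windows: 120 + 30 + 60 = 210 minutes.

210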